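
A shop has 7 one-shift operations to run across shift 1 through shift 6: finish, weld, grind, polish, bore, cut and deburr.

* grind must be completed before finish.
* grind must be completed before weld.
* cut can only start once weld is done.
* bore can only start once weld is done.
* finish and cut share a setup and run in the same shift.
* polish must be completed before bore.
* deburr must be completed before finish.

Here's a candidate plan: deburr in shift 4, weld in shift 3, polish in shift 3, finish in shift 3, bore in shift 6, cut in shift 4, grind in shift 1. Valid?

Invalid. deburr must be completed before finish.

finish and cut share a setup and run in the same shift — violated.
grind must be completed before weld — holds.
polish must be completed before bore — holds.
deburr must be completed before finish — violated.
bore can only start once weld is done — holds.
grind must be completed before finish — holds.
cut can only start once weld is done — holds.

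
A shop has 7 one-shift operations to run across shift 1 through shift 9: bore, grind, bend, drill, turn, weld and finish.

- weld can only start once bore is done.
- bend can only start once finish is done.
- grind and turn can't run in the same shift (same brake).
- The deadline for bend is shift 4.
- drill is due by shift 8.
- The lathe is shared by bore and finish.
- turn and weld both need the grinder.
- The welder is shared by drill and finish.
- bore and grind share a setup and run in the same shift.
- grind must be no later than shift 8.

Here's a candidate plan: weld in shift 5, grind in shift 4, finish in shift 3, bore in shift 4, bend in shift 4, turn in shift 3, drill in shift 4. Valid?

Yes

The lathe is shared by bore and finish — holds.
bend can only start once finish is done — holds.
The deadline for bend is shift 4 — holds.
grind must be no later than shift 8 — holds.
turn and weld both need the grinder — holds.
bore and grind share a setup and run in the same shift — holds.
drill is due by shift 8 — holds.
The welder is shared by drill and finish — holds.
grind and turn can't run in the same shift (same brake) — holds.
weld can only start once bore is done — holds.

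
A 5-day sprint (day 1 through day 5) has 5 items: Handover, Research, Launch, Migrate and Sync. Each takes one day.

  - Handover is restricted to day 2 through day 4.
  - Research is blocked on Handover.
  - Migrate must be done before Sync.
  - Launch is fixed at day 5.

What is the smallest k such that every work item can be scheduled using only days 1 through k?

5 days

The precedence chain requires at least 2 distinct days.
Launch can't be placed before day 5, so the schedule must run through at least day 5.
5 works (last occupied day: day 5): for example Handover -> day 2, Research -> day 3, Migrate -> day 1, Sync -> day 2, Launch -> day 5.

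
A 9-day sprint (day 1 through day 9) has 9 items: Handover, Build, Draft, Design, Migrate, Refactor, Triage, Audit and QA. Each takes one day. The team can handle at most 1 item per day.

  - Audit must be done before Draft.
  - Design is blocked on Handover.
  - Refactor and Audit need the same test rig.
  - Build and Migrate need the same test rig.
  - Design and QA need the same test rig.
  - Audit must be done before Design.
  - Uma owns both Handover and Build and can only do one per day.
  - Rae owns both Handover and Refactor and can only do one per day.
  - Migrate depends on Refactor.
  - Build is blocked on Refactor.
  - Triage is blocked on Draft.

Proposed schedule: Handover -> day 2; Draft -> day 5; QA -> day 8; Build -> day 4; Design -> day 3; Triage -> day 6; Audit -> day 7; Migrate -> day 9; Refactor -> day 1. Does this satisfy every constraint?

Audit must be done before Draft — violated.
Build and Migrate need the same test rig — holds.
Audit must be done before Design — violated.
Triage is blocked on Draft — holds.
Build is blocked on Refactor — holds.
Design and QA need the same test rig — holds.
Uma owns both Handover and Build and can only do one per day — holds.
Rae owns both Handover and Refactor and can only do one per day — holds.
Design is blocked on Handover — holds.
Refactor and Audit need the same test rig — holds.
Migrate depends on Refactor — holds.
The team can handle at most 1 item per day — holds.

No — it violates: Audit must be done before Design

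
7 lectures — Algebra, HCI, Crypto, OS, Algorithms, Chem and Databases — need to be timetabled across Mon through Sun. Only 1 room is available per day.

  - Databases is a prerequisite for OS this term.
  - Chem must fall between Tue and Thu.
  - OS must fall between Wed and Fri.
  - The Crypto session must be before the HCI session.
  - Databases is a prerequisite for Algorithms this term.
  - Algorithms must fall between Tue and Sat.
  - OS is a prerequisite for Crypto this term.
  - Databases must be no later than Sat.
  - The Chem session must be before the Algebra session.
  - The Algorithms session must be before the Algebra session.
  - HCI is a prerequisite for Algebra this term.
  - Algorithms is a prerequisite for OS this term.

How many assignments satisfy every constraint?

Enumerating: Crypto=Fri, Databases=Mon, OS=Wed, Algorithms=Tue, Algebra=Sun, HCI=Sat, Chem=Thu | Chem -> Tue, HCI -> Sat, Algebra -> Sun, Algorithms -> Wed, OS -> Thu, Databases -> Mon, Crypto -> Fri | Chem=Wed; Crypto=Fri; HCI=Sat; OS=Thu; Databases=Mon; Algebra=Sun; Algorithms=Tue.

3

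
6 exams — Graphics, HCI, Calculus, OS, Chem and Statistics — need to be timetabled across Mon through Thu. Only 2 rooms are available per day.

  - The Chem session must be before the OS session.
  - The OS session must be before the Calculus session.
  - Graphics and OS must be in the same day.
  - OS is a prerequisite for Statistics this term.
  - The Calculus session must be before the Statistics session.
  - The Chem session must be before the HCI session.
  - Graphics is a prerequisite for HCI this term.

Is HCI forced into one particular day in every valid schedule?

No

HCI can be Wed (e.g. Graphics=Tue; HCI=Wed; Statistics=Thu; Chem=Mon; Calculus=Wed; OS=Tue) or Thu (e.g. Graphics=Tue; OS=Tue; Statistics=Thu; HCI=Thu; Calculus=Wed; Chem=Mon).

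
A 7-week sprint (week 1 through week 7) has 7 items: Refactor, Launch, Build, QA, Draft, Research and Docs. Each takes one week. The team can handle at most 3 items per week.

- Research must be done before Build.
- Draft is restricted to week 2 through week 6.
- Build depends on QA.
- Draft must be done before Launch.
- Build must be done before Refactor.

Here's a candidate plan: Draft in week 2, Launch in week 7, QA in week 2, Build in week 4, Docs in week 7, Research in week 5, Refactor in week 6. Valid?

Build must be done before Refactor — holds.
Draft must be done before Launch — holds.
The team can handle at most 3 items per week — holds.
Research must be done before Build — violated.
Build depends on QA — holds.
Draft is restricted to week 2 through week 6 — holds.

No — it violates: Research must be done before Build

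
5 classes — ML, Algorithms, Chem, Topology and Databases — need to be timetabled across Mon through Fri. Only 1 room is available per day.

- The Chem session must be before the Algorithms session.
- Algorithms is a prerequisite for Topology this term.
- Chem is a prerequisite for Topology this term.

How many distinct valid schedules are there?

Splitting on ML: it can be Mon (4), Tue (4), Wed (4), Thu (4), Fri (4). Listing each branch's schedules as (Algorithms, Chem, Topology, Databases):
ML=Mon: (Wed,Tue,Thu,Fri) (Wed,Tue,Fri,Thu) (Thu,Tue,Fri,Wed) (Thu,Wed,Fri,Tue) — 4.
ML=Tue: (Wed,Mon,Thu,Fri) (Wed,Mon,Fri,Thu) (Thu,Mon,Fri,Wed) (Thu,Wed,Fri,Mon) — 4.
ML=Wed: (Tue,Mon,Thu,Fri) (Tue,Mon,Fri,Thu) (Thu,Mon,Fri,Tue) (Thu,Tue,Fri,Mon) — 4.
ML=Thu: (Tue,Mon,Wed,Fri) (Tue,Mon,Fri,Wed) (Wed,Mon,Fri,Tue) (Wed,Tue,Fri,Mon) — 4.
ML=Fri: (Tue,Mon,Wed,Thu) (Tue,Mon,Thu,Wed) (Wed,Mon,Thu,Tue) (Wed,Tue,Thu,Mon) — 4.
Summing: 4 + 4 + 4 + 4 + 4 = 20.

20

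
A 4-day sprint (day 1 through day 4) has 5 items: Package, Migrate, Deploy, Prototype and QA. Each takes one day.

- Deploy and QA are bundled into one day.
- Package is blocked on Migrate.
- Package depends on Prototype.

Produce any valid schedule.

Prototype in day 1; QA in day 1; Deploy in day 1; Package in day 2; Migrate in day 1

Checking: Prototype(day 1) before Package(day 2); Migrate(day 1) before Package(day 2); Deploy = QA = day 1.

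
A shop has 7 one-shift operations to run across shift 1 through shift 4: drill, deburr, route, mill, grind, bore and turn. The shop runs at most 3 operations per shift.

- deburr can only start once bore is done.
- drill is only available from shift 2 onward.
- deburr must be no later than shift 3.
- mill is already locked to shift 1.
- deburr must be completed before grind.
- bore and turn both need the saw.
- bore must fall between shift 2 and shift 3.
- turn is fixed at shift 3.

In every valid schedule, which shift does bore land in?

shift 2

bore's window is shift 2–shift 3.
turn is fixed at shift 3, and bore can't share a shift with turn.
So bore must be shift 2.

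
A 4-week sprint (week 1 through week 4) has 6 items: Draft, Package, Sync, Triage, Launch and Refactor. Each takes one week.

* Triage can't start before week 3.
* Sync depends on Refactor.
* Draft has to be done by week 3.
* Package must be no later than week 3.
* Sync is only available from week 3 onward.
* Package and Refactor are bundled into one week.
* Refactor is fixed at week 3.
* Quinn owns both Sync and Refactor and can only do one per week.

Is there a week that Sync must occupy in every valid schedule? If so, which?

week 4

Sync's window is week 3–week 4.
Refactor is fixed at week 3, and Sync can't share a week with Refactor.
So Sync must be week 4.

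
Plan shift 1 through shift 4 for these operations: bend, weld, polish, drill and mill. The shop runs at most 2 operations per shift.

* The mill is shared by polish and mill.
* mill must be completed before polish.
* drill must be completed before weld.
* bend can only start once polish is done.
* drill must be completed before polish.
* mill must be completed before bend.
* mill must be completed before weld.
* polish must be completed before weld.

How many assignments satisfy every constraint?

Splitting on bend: it can be shift 3 (2), shift 4 (6). Listing each branch's schedules as (weld, polish, drill, mill) by shift number:
bend=shift 3: (3,2,1,1) (4,2,1,1) — 2.
bend=shift 4: (3,2,1,1) (4,2,1,1) (4,3,1,1) (4,3,1,2) (4,3,2,1) (4,3,2,2) — 6.
Summing: 2 + 6 = 8.

8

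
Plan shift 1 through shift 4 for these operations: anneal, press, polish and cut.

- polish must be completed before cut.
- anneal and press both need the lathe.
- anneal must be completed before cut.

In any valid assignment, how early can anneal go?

Downstream work caps anneal at shift 3.
anneal at shift 1 is achievable: anneal=shift 1, cut=shift 2, polish=shift 1, press=shift 2.

shift 1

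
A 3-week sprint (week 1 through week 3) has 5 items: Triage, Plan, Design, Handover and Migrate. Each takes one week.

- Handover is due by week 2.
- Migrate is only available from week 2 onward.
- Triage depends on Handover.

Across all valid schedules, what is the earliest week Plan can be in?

week 1

Plan at week 1 is achievable: Design=week 1, Handover=week 1, Plan=week 1, Migrate=week 2, Triage=week 2.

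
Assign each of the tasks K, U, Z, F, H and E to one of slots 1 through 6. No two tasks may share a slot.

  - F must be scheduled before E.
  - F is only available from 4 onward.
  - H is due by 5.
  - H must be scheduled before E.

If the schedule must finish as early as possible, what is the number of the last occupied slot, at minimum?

6

The precedence chain requires at least 2 distinct slots.
With at most 1 per slot and 6 tasks, at least 6 slots are needed.
Propagating the time windows through the other constraints, E can't land before 5, so the schedule must run through at least slot 5.
6 works (last occupied slot: 6): for example Z -> 6, E -> 5, H -> 1, F -> 4, K -> 2, U -> 3.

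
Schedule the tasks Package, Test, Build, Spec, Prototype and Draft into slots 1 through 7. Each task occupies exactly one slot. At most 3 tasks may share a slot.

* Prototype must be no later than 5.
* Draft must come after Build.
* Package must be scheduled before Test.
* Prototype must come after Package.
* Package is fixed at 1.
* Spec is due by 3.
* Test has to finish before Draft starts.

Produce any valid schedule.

Build -> 1; Package -> 1; Spec -> 1; Prototype -> 2; Test -> 2; Draft -> 3

Checking: Package(1) before Test(2); Test(2) before Draft(3); Package(1) before Prototype(2); Build(1) before Draft(3); Spec=1 in [1,3]; Prototype=2 in [1,5]; Package=1 in [1,1]; max 3 per slot (cap 3).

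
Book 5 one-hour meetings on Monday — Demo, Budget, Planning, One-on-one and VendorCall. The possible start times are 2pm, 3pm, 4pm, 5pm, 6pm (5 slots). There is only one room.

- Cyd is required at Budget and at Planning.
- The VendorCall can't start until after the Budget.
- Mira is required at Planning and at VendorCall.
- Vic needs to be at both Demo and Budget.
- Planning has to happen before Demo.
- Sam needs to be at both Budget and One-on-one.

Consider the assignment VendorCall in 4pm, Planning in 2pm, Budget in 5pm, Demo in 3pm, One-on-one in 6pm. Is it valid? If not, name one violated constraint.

Invalid. The VendorCall can't start until after the Budget.

There is only one room — holds.
Cyd is required at Budget and at Planning — holds.
Vic needs to be at both Demo and Budget — holds.
Planning has to happen before Demo — holds.
Sam needs to be at both Budget and One-on-one — holds.
The VendorCall can't start until after the Budget — violated.
Mira is required at Planning and at VendorCall — holds.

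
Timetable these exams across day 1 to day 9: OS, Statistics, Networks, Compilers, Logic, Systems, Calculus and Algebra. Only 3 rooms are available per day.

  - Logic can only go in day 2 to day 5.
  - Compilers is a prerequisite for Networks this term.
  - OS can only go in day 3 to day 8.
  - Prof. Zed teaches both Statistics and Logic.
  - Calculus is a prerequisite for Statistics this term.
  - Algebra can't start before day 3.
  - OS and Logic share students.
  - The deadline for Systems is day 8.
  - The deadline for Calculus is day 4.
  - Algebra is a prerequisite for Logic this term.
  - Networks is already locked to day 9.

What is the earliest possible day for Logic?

day 4

Logic is available from day 2; precedence pushes Logic to at least day 4; Logic's own window allows nothing later than day 5.
Logic at day 4 is achievable: Statistics -> day 2, Logic -> day 4, Networks -> day 9, Compilers -> day 1, Calculus -> day 1, Algebra -> day 3, Systems -> day 1, OS -> day 3.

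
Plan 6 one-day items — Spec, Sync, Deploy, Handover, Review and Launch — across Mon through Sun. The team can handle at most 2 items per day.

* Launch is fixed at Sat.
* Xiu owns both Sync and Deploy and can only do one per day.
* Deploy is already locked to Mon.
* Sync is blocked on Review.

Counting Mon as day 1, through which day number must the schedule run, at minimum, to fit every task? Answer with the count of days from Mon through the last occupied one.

6 days

The precedence chain requires at least 2 distinct days.
With at most 2 per day and 6 tasks, at least 3 days are needed.
Launch can't be placed before Sat — that is day 6 counting from Mon — so the schedule must run through at least 6 days.
6 works (last occupied day: Sat): for example Handover=Wed; Review=Mon; Deploy=Mon; Sync=Tue; Spec=Tue; Launch=Sat.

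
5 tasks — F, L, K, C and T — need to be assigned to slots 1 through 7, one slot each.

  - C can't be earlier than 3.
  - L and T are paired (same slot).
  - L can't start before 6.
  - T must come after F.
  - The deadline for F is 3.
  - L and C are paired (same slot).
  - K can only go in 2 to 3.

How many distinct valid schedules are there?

12

Splitting on F: it can be 1 (4), 2 (4), 3 (4). Listing each branch's schedules as (L, K, C, T):
F=1: (6,2,6,6) (6,3,6,6) (7,2,7,7) (7,3,7,7) — 4.
F=2: (6,2,6,6) (6,3,6,6) (7,2,7,7) (7,3,7,7) — 4.
F=3: (6,2,6,6) (6,3,6,6) (7,2,7,7) (7,3,7,7) — 4.
Summing: 4 + 4 + 4 = 12.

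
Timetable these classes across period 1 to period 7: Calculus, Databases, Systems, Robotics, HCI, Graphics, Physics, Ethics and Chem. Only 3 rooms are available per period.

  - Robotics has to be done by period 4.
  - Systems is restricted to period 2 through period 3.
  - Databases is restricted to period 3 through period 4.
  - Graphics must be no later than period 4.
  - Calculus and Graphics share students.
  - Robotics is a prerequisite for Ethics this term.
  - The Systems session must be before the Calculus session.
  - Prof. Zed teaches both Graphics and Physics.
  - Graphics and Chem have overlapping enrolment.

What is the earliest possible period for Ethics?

Precedence pushes Ethics to at least period 2.
Ethics at period 2 is achievable: Calculus=period 3, Ethics=period 2, Chem=period 3, Databases=period 3, Systems=period 2, Physics=period 2, HCI=period 1, Robotics=period 1, Graphics=period 1.

period 2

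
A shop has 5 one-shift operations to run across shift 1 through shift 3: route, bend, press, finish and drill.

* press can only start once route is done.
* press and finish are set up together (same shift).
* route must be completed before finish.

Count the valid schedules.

Splitting on route: it can be shift 1 (18), shift 2 (9). Listing each branch's schedules as (bend, press, finish, drill) by shift number:
route=shift 1: (1,2,2,1) (1,2,2,2) (1,2,2,3) (1,3,3,1) (1,3,3,2) (1,3,3,3) (2,2,2,1) (2,2,2,2) (2,2,2,3) (2,3,3,1) (2,3,3,2) (2,3,3,3) (3,2,2,1) (3,2,2,2) (3,2,2,3) (3,3,3,1) (3,3,3,2) (3,3,3,3) — 18.
route=shift 2: (1,3,3,1) (1,3,3,2) (1,3,3,3) (2,3,3,1) (2,3,3,2) (2,3,3,3) (3,3,3,1) (3,3,3,2) (3,3,3,3) — 9.
Summing: 18 + 9 = 27.

27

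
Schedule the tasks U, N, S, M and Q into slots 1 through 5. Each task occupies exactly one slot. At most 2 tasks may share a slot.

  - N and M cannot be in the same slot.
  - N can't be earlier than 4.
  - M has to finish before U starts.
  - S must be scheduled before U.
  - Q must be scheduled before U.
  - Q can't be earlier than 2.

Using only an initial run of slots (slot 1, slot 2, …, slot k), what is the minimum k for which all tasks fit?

4

The precedence chain requires at least 2 distinct slots.
With at most 2 per slot and 5 tasks, at least 3 slots are needed.
N can't be placed before 4, so the schedule must run through at least slot 4.
4 works (last occupied slot: 4): for example M -> 1, U -> 3, S -> 1, N -> 4, Q -> 2.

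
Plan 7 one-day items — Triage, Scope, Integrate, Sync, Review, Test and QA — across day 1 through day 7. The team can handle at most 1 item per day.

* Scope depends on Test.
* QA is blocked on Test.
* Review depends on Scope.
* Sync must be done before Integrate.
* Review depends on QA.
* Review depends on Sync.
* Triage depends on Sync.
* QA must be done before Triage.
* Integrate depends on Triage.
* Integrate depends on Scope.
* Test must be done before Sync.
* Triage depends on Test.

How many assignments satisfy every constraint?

22

Splitting on Triage: it can be day 4 (4), day 5 (12), day 6 (6). Listing each branch's schedules as (Scope, Integrate, Sync, Review, Test, QA) by day number:
Triage=day 4: (5,6,2,7,1,3) (5,6,3,7,1,2) (5,7,2,6,1,3) (5,7,3,6,1,2) — 4.
Triage=day 5: (2,6,3,7,1,4) (2,6,4,7,1,3) (2,7,3,6,1,4) (2,7,4,6,1,3) (3,6,2,7,1,4) (3,6,4,7,1,2) (3,7,2,6,1,4) (3,7,4,6,1,2) (4,6,2,7,1,3) (4,6,3,7,1,2) (4,7,2,6,1,3) (4,7,3,6,1,2) — 12.
Triage=day 6: (2,7,3,5,1,4) (2,7,4,5,1,3) (3,7,2,5,1,4) (3,7,4,5,1,2) (4,7,2,5,1,3) (4,7,3,5,1,2) — 6.
Summing: 4 + 12 + 6 = 22.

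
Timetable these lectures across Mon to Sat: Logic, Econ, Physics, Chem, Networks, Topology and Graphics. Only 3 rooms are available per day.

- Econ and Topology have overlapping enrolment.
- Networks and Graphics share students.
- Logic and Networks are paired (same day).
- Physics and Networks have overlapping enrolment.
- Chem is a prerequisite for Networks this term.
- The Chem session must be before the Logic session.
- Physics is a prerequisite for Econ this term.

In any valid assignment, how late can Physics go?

Fri

Downstream work caps Physics at Fri.
Physics at Fri is achievable: Chem in Mon, Graphics in Mon, Logic in Tue, Networks in Tue, Topology in Mon, Physics in Fri, Econ in Sat.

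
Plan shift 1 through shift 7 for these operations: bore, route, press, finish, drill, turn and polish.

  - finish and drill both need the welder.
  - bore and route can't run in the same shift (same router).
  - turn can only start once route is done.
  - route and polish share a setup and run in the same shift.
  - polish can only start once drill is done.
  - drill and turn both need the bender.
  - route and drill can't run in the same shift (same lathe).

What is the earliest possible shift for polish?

Precedence pushes polish to at least shift 2; polish must be in the same shift as route, which can't be after shift 6, so polish is at most shift 6.
polish at shift 2 is achievable: drill in shift 1; bore in shift 1; finish in shift 2; press in shift 1; polish in shift 2; turn in shift 3; route in shift 2.

shift 2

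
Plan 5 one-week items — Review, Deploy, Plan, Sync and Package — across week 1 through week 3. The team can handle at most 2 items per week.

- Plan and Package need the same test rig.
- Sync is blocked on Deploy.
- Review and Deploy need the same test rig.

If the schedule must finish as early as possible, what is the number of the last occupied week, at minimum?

3

The precedence chain requires at least 2 distinct weeks.
With at most 2 per week and 5 tasks, at least 3 weeks are needed.
3 works (last occupied week: week 3): for example Review=week 2; Package=week 3; Plan=week 1; Deploy=week 1; Sync=week 2.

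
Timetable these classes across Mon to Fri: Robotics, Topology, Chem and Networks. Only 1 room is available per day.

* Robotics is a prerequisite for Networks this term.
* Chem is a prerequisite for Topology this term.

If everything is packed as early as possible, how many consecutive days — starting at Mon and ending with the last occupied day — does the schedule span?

The precedence chain requires at least 2 distinct days.
With at most 1 per day and 4 classes, at least 4 days are needed.
4 works (last occupied day: Thu): for example Topology -> Wed, Networks -> Thu, Robotics -> Mon, Chem -> Tue.

4 days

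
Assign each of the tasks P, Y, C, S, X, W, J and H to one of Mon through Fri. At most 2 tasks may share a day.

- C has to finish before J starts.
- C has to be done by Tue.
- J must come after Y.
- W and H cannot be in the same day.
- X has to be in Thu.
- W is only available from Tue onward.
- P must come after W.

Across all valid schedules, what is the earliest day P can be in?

Precedence pushes P to at least Wed.
P at Wed is achievable: Y=Mon, S=Wed, W=Tue, J=Tue, H=Thu, P=Wed, X=Thu, C=Mon.

Wed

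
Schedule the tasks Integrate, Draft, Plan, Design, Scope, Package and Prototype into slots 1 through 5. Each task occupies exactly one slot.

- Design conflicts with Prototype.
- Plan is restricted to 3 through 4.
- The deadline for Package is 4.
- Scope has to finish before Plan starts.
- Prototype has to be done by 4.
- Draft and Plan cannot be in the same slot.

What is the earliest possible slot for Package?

1

Package's own window allows nothing later than 4.
Package at 1 is achievable: Scope=1, Design=2, Prototype=1, Plan=3, Package=1, Integrate=1, Draft=1.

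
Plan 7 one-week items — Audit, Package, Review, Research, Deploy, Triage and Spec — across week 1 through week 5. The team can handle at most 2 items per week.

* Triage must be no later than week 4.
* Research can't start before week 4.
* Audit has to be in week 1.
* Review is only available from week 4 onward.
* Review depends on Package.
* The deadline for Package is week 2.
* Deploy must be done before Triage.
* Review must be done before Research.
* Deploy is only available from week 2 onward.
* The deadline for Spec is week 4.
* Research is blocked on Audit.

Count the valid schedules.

15

Splitting on Package: it can be week 1 (7), week 2 (8). Listing each branch's schedules as (Audit, Review, Research, Deploy, Triage, Spec) by week number:
Package=week 1: (1,4,5,2,3,2) (1,4,5,2,3,3) (1,4,5,2,3,4) (1,4,5,2,4,2) (1,4,5,2,4,3) (1,4,5,3,4,2) (1,4,5,3,4,3) — 7.
Package=week 2: (1,4,5,2,3,1) (1,4,5,2,3,3) (1,4,5,2,3,4) (1,4,5,2,4,1) (1,4,5,2,4,3) (1,4,5,3,4,1) (1,4,5,3,4,2) (1,4,5,3,4,3) — 8.
Summing: 7 + 8 = 15.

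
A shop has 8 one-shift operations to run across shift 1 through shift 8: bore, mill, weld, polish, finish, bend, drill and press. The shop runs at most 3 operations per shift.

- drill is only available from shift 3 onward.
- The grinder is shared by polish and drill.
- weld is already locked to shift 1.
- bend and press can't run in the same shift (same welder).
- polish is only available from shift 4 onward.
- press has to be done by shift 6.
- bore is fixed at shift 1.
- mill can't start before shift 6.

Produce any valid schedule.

bend in shift 2, polish in shift 4, finish in shift 2, press in shift 1, mill in shift 6, weld in shift 1, bore in shift 1, drill in shift 3

Checking: bend(shift 2) != press(shift 1); polish(shift 4) != drill(shift 3); weld=shift 1 in [shift 1,shift 1]; polish=shift 4 in [shift 4,shift 8]; drill=shift 3 in [shift 3,shift 8]; mill=shift 6 in [shift 6,shift 8]; press=shift 1 in [shift 1,shift 6]; bore=shift 1 in [shift 1,shift 1]; max 3 per shift (cap 3).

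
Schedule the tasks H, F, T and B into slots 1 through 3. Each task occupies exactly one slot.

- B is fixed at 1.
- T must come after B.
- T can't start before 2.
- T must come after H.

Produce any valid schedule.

F=1, B=1, T=2, H=1

Checking: B(1) before T(2); H(1) before T(2); T=2 in [2,3]; B=1 in [1,1].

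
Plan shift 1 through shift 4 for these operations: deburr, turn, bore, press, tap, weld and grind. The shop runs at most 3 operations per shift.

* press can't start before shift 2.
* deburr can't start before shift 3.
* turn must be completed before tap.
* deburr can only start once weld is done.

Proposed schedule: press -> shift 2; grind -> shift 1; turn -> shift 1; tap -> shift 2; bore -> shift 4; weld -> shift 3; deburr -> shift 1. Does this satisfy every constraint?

deburr can only start once weld is done — violated.
turn must be completed before tap — holds.
deburr can't start before shift 3 — violated.
The shop runs at most 3 operations per shift — holds.
press can't start before shift 2 — holds.

No. deburr can only start once weld is done is not satisfied.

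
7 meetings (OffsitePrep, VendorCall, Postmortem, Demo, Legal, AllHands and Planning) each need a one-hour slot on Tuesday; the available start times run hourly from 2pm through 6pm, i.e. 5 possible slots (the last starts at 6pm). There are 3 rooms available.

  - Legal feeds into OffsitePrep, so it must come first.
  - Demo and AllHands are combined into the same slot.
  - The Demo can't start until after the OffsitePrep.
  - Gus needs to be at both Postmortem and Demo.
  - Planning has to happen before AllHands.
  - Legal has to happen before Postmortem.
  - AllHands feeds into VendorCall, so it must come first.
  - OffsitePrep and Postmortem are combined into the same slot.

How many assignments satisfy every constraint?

Splitting on OffsitePrep: it can be 3pm (7), 4pm (6). Listing each branch's schedules as (VendorCall, Postmortem, Demo, Legal, AllHands, Planning):
OffsitePrep=3pm: (5pm,3pm,4pm,2pm,4pm,2pm) (5pm,3pm,4pm,2pm,4pm,3pm) (6pm,3pm,4pm,2pm,4pm,2pm) (6pm,3pm,4pm,2pm,4pm,3pm) (6pm,3pm,5pm,2pm,5pm,2pm) (6pm,3pm,5pm,2pm,5pm,3pm) (6pm,3pm,5pm,2pm,5pm,4pm) — 7.
OffsitePrep=4pm: (6pm,4pm,5pm,2pm,5pm,2pm) (6pm,4pm,5pm,2pm,5pm,3pm) (6pm,4pm,5pm,2pm,5pm,4pm) (6pm,4pm,5pm,3pm,5pm,2pm) (6pm,4pm,5pm,3pm,5pm,3pm) (6pm,4pm,5pm,3pm,5pm,4pm) — 6.
Summing: 7 + 6 = 13.

13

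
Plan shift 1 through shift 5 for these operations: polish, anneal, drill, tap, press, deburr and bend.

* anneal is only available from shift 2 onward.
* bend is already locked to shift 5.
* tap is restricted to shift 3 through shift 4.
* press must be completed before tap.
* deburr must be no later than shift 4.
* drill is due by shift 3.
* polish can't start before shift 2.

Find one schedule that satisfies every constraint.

polish -> shift 2, anneal -> shift 2, bend -> shift 5, drill -> shift 1, press -> shift 1, deburr -> shift 1, tap -> shift 3

Checking: press(shift 1) before tap(shift 3); polish=shift 2 in [shift 2,shift 5]; drill=shift 1 in [shift 1,shift 3]; anneal=shift 2 in [shift 2,shift 5]; deburr=shift 1 in [shift 1,shift 4]; bend=shift 5 in [shift 5,shift 5]; tap=shift 3 in [shift 3,shift 4].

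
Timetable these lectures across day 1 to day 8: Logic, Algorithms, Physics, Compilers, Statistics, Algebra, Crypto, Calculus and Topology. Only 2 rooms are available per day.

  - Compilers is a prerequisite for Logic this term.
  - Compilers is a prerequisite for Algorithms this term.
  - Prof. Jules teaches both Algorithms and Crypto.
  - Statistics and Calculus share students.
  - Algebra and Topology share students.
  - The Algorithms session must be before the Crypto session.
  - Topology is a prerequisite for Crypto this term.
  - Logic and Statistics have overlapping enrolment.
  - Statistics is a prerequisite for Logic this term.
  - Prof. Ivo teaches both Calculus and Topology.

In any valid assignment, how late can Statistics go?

day 7

Downstream work caps Statistics at day 7.
Statistics at day 7 is achievable: Topology in day 1, Algorithms in day 2, Logic in day 8, Compilers in day 1, Calculus in day 4, Crypto in day 3, Algebra in day 3, Physics in day 2, Statistics in day 7.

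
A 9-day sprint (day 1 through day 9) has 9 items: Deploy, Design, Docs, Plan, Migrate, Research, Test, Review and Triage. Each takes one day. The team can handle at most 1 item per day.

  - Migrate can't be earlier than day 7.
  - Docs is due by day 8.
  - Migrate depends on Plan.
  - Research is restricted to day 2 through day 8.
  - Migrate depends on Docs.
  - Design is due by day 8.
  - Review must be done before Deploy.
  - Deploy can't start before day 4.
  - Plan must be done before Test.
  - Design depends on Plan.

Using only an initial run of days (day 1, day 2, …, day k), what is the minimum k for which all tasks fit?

The precedence chain requires at least 2 distinct days.
With at most 1 per day and 9 tasks, at least 9 days are needed.
Migrate can't be placed before day 7, so the schedule must run through at least day 7.
9 works (last occupied day: day 9): for example Plan -> day 1, Triage -> day 9, Migrate -> day 7, Review -> day 3, Deploy -> day 4, Design -> day 5, Test -> day 8, Docs -> day 6, Research -> day 2.

9 days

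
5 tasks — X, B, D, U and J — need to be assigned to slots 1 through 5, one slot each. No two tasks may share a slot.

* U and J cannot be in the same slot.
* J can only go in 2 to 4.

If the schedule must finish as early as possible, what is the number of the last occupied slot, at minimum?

With at most 1 per slot and 5 tasks, at least 5 slots are needed.
J can't be placed before 2, so the schedule must run through at least slot 2.
5 works (last occupied slot: 5): for example X -> 1, D -> 4, B -> 3, U -> 5, J -> 2.

5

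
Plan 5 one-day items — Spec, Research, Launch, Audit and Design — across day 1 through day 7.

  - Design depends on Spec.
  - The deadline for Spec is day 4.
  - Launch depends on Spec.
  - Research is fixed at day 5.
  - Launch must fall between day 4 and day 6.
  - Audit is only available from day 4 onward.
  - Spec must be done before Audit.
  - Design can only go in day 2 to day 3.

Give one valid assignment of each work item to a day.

Design in day 2; Launch in day 4; Audit in day 4; Spec in day 1; Research in day 5

Checking: Spec(day 1) before Audit(day 4); Spec(day 1) before Launch(day 4); Spec(day 1) before Design(day 2); Launch=day 4 in [day 4,day 6]; Spec=day 1 in [day 1,day 4]; Research=day 5 in [day 5,day 5]; Audit=day 4 in [day 4,day 7]; Design=day 2 in [day 2,day 3].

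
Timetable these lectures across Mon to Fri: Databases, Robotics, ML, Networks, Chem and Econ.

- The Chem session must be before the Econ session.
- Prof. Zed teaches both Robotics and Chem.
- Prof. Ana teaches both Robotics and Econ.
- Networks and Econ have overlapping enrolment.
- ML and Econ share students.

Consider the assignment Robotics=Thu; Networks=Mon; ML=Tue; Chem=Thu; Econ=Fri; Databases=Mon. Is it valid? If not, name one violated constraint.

Prof. Zed teaches both Robotics and Chem — violated.
Prof. Ana teaches both Robotics and Econ — holds.
ML and Econ share students — holds.
The Chem session must be before the Econ session — holds.
Networks and Econ have overlapping enrolment — holds.

No. Prof. Zed teaches both Robotics and Chem is not satisfied.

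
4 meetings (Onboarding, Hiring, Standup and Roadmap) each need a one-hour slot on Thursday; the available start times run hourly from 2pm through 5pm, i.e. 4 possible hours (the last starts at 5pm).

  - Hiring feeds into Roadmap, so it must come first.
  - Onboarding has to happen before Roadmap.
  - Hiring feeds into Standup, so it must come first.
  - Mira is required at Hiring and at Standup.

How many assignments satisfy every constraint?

Splitting on Onboarding: it can be 2pm (14), 3pm (11), 4pm (6). Listing each branch's schedules as (Hiring, Standup, Roadmap):
Onboarding=2pm: (2pm,3pm,3pm) (2pm,3pm,4pm) (2pm,3pm,5pm) (2pm,4pm,3pm) (2pm,4pm,4pm) (2pm,4pm,5pm) (2pm,5pm,3pm) (2pm,5pm,4pm) (2pm,5pm,5pm) (3pm,4pm,4pm) (3pm,4pm,5pm) (3pm,5pm,4pm) (3pm,5pm,5pm) (4pm,5pm,5pm) — 14.
Onboarding=3pm: (2pm,3pm,4pm) (2pm,3pm,5pm) (2pm,4pm,4pm) (2pm,4pm,5pm) (2pm,5pm,4pm) (2pm,5pm,5pm) (3pm,4pm,4pm) (3pm,4pm,5pm) (3pm,5pm,4pm) (3pm,5pm,5pm) (4pm,5pm,5pm) — 11.
Onboarding=4pm: (2pm,3pm,5pm) (2pm,4pm,5pm) (2pm,5pm,5pm) (3pm,4pm,5pm) (3pm,5pm,5pm) (4pm,5pm,5pm) — 6.
Summing: 14 + 11 + 6 = 31.

31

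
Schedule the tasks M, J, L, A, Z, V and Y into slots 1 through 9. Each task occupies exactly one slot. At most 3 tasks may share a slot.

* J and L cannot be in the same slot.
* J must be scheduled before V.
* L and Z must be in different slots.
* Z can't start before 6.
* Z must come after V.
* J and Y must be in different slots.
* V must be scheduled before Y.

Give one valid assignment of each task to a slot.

V=2; J=1; Z=6; L=2; A=1; M=1; Y=3

Checking: V(2) before Z(6); V(2) before Y(3); J(1) before V(2); J(1) != Y(3); L(2) != Z(6); J(1) != L(2); Z=6 in [6,9]; max 3 per slot (cap 3).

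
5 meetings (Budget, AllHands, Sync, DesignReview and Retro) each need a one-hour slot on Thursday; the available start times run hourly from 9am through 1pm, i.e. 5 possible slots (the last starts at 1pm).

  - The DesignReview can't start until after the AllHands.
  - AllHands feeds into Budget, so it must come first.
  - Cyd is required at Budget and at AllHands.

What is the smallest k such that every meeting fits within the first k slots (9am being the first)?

2

The precedence chain requires at least 2 distinct slots.
2 works (last occupied slot: 10am): for example DesignReview in 10am, Budget in 10am, Retro in 9am, Sync in 9am, AllHands in 9am.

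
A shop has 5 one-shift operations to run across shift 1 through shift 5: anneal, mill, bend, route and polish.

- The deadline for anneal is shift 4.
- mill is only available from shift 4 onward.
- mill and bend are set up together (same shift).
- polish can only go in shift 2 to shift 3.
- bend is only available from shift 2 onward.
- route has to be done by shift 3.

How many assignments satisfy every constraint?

Splitting on anneal: it can be shift 1 (12), shift 2 (12), shift 3 (12), shift 4 (12). Listing each branch's schedules as (mill, bend, route, polish) by shift number:
anneal=shift 1: (4,4,1,2) (4,4,1,3) (4,4,2,2) (4,4,2,3) (4,4,3,2) (4,4,3,3) (5,5,1,2) (5,5,1,3) (5,5,2,2) (5,5,2,3) (5,5,3,2) (5,5,3,3) — 12.
anneal=shift 2: (4,4,1,2) (4,4,1,3) (4,4,2,2) (4,4,2,3) (4,4,3,2) (4,4,3,3) (5,5,1,2) (5,5,1,3) (5,5,2,2) (5,5,2,3) (5,5,3,2) (5,5,3,3) — 12.
anneal=shift 3: (4,4,1,2) (4,4,1,3) (4,4,2,2) (4,4,2,3) (4,4,3,2) (4,4,3,3) (5,5,1,2) (5,5,1,3) (5,5,2,2) (5,5,2,3) (5,5,3,2) (5,5,3,3) — 12.
anneal=shift 4: (4,4,1,2) (4,4,1,3) (4,4,2,2) (4,4,2,3) (4,4,3,2) (4,4,3,3) (5,5,1,2) (5,5,1,3) (5,5,2,2) (5,5,2,3) (5,5,3,2) (5,5,3,3) — 12.
Summing: 12 + 12 + 12 + 12 = 48.

48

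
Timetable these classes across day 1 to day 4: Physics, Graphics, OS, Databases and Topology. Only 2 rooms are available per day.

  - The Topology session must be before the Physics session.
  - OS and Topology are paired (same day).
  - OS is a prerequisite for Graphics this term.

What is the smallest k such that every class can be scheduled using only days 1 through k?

3

The precedence chain requires at least 2 distinct days.
With at most 2 per day and 5 classes, at least 3 days are needed.
3 works (last occupied day: day 3): for example OS in day 1, Databases in day 3, Graphics in day 2, Topology in day 1, Physics in day 2.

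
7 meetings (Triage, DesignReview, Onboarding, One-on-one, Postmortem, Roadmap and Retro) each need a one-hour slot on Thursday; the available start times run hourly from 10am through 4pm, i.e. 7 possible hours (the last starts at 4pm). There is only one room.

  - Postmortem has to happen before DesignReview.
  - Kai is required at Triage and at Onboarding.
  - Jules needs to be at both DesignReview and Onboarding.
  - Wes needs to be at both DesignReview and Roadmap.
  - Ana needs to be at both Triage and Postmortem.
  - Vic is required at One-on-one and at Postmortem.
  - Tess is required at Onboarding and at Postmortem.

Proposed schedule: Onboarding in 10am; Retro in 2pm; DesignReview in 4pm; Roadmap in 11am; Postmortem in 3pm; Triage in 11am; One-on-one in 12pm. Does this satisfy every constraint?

Invalid. There is only one room.

Jules needs to be at both DesignReview and Onboarding — holds.
Wes needs to be at both DesignReview and Roadmap — holds.
Postmortem has to happen before DesignReview — holds.
Ana needs to be at both Triage and Postmortem — holds.
Tess is required at Onboarding and at Postmortem — holds.
Vic is required at One-on-one and at Postmortem — holds.
There is only one room — violated.
Kai is required at Triage and at Onboarding — holds.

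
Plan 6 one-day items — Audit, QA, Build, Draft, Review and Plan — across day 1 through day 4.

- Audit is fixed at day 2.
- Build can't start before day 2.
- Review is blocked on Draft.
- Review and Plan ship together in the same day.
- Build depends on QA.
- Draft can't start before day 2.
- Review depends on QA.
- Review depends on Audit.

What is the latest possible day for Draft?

day 3

Draft is available from day 2; downstream work caps Draft at day 3.
Draft at day 3 is achievable: Build in day 2; Plan in day 4; Draft in day 3; Audit in day 2; Review in day 4; QA in day 1.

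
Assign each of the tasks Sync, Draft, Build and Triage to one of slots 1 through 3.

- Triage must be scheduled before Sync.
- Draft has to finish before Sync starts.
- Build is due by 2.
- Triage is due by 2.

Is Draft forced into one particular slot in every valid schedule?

No

Draft can be 1 (e.g. Build -> 1, Triage -> 1, Draft -> 1, Sync -> 2) or 2 (e.g. Build -> 1, Triage -> 1, Sync -> 3, Draft -> 2).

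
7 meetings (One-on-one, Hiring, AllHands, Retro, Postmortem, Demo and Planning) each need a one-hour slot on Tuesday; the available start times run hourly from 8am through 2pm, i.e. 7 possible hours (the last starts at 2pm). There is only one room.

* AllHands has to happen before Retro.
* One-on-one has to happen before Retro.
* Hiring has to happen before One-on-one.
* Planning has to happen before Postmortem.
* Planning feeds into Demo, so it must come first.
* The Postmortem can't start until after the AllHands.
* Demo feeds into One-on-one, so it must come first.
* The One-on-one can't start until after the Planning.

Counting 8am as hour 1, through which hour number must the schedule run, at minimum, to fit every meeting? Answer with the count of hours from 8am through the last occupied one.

The precedence chain requires at least 4 distinct hours.
With at most 1 per hour and 7 meetings, at least 7 hours are needed.
7 works (last occupied hour: 2pm): for example AllHands -> 12pm, Retro -> 1pm, Hiring -> 10am, Demo -> 9am, Planning -> 8am, One-on-one -> 11am, Postmortem -> 2pm.

7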